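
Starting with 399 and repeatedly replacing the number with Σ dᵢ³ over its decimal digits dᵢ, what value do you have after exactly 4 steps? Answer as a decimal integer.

399 → 3³ + 9³ + 9³ = 27 + 729 + 729 = 1485
1485 → 1³ + 4³ + 8³ + 5³ = 1 + 64 + 512 + 125 = 702
702 → 7³ + 0³ + 2³ = 343 + 0 + 8 = 351
351 → 3³ + 5³ + 1³ = 27 + 125 + 1 = 153

153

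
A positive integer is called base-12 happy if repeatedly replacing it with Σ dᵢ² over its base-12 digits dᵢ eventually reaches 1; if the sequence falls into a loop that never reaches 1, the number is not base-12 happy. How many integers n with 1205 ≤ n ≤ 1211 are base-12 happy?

1205: 1205 → 105 → 145 → 2 → 4 → 16 → 17 → 26 → 8 → 64 → 41 → 34 → 104 → 128 → 164 → 66 → 61 → 26  — not base-12 happy
1206: 1206 → 116 → 145 → 2 → 4 → 16 → 17 → 26 → 8 → 64 → 41 → 34 → 104 → 128 → 164 → 66 → 61 → 26  — not base-12 happy
1207: 1207 → 129 → 181 → 11 → 121 → 101 → 89 → 74 → 40 → 25 → 5 → 25  — not base-12 happy
1208: 1208 → 144 → 1  — base-12 happy
1209: 1209 → 161 → 27 → 13 → 2 → 4 → 16 → 17 → 26 → 8 → 64 → 41 → 34 → 104 → 128 → 164 → 66 → 61 → 26  — not base-12 happy
1210: 1210 → 180 → 10 → 100 → 80 → 100  — not base-12 happy
1211: 1211 → 201 → 98 → 68 → 89 → 74 → 40 → 25 → 5 → 25  — not base-12 happy
base-12 happy: 1208

1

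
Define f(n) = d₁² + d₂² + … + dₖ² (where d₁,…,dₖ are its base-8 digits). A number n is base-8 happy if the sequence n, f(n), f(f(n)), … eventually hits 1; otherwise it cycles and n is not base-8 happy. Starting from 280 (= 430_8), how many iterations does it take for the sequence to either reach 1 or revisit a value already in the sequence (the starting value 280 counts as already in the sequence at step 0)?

4

280 = (4,3,0)_8 → 4² + 3² + 0² = 25
25 = (3,1)_8 → 3² + 1² = 10
10 = (1,2)_8 → 1² + 2² = 5
5 = (5)_8 → 5² = 25  — 25 repeats.
That took 4 steps.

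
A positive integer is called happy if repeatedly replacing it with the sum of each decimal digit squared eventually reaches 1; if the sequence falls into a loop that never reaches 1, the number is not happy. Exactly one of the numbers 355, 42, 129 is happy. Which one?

129

355: 355 → 59 → 106 → 37 → 58 → 89 → 145 → 42 → 20 → 4 → 16 → 37  — repeats 37 (not happy)
42: 42 → 20 → 4 → 16 → 37 → 58 → 89 → 145 → 42  — repeats 42 (not happy)
129: 129 → 86 → 100 → 1  — reaches 1 (happy)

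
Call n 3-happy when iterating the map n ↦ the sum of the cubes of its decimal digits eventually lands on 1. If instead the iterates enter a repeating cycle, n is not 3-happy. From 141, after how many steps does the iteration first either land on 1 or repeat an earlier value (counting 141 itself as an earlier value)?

8

141 → 1³ + 4³ + 1³ = 1 + 64 + 1 = 66
66 → 6³ + 6³ = 216 + 216 = 432
432 → 4³ + 3³ + 2³ = 64 + 27 + 8 = 99
99 → 9³ + 9³ = 729 + 729 = 1458
1458 → 1³ + 4³ + 5³ + 8³ = 1 + 64 + 125 + 512 = 702
702 → 7³ + 0³ + 2³ = 343 + 0 + 8 = 351
351 → 3³ + 5³ + 1³ = 27 + 125 + 1 = 153
153 → 1³ + 5³ + 3³ = 1 + 125 + 27 = 153  — 153 repeats.
That took 8 steps.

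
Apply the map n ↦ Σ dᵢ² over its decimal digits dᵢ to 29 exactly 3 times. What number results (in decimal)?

29 → 85
85 → 89
89 → 145

145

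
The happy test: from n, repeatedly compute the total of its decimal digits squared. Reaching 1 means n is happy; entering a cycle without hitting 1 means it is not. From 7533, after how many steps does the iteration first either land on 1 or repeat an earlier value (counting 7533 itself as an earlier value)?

7533 → 7² + 5² + 3² + 3² = 92
92 → 9² + 2² = 85
85 → 8² + 5² = 89
89 → 8² + 9² = 145
145 → 1² + 4² + 5² = 42
42 → 4² + 2² = 20
20 → 2² + 0² = 4
4 → 4² = 16
16 → 1² + 6² = 37
37 → 3² + 7² = 58
58 → 5² + 8² = 89  — 89 repeats.
That took 11 steps.

11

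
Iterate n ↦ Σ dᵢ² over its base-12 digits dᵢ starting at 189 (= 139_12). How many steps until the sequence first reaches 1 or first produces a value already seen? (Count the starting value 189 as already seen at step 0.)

189 = (1,3,9)_12 → 1² + 3² + 9² = 1 + 9 + 81 = 91
91 = (7,7)_12 → 7² + 7² = 49 + 49 = 98
98 = (8,2)_12 → 8² + 2² = 64 + 4 = 68
68 = (5,8)_12 → 5² + 8² = 25 + 64 = 89
89 = (7,5)_12 → 7² + 5² = 49 + 25 = 74
74 = (6,2)_12 → 6² + 2² = 36 + 4 = 40
40 = (3,4)_12 → 3² + 4² = 9 + 16 = 25
25 = (2,1)_12 → 2² + 1² = 4 + 1 = 5
5 = (5)_12 → 5² = 25  — 25 repeats.
That took 9 steps.

9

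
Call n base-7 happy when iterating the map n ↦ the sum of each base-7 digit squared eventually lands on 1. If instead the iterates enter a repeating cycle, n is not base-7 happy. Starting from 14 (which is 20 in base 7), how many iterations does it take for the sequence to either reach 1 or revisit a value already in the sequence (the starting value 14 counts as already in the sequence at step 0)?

14 = (2,0)_7 → 4
4 = (4)_7 → 16
16 = (2,2)_7 → 8
8 = (1,1)_7 → 2
2 = (2)_7 → 4  — 4 repeats.
That took 5 steps.

5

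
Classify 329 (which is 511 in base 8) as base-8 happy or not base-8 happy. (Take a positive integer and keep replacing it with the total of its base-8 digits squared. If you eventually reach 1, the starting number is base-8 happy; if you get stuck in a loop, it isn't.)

329 = (5,1,1)_8 → 5² + 1² + 1² = 27
27 = (3,3)_8 → 3² + 3² = 18
18 = (2,2)_8 → 2² + 2² = 8
8 = (1,0)_8 → 1² + 0² = 1  — reached 1.

base-8 happy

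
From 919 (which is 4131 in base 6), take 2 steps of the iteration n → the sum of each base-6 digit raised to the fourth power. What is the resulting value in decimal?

919 = (4,1,3,1)_6 → 339
339 = (1,3,2,3)_6 → 179

179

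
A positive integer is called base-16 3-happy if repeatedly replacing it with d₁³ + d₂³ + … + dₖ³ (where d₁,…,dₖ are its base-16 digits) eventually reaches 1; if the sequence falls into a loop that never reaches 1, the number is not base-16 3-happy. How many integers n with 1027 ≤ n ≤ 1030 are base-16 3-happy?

1027: 1027 → 91 → 1456 → 1456  — not base-16 3-happy
1028: 1028 → 128 → 512 → 8 → 512  — not base-16 3-happy
1029: 1029 → 189 → 3528 → 4437 → 252 → 5103 → 6147 → 540 → 1737 → 2673 → 1344 → 189  — not base-16 3-happy
1030: 1030 → 280 → 514 → 16 → 1  — base-16 3-happy
base-16 3-happy: 1030

1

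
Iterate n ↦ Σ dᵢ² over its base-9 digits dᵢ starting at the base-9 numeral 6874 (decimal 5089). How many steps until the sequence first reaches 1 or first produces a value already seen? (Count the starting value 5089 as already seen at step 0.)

5089 = (6,8,7,4)_9 → 6² + 8² + 7² + 4² = 36 + 64 + 49 + 16 = 165
165 = (2,0,3)_9 → 2² + 0² + 3² = 4 + 0 + 9 = 13
13 = (1,4)_9 → 1² + 4² = 1 + 16 = 17
17 = (1,8)_9 → 1² + 8² = 1 + 64 = 65
65 = (7,2)_9 → 7² + 2² = 49 + 4 = 53
53 = (5,8)_9 → 5² + 8² = 25 + 64 = 89
89 = (1,0,8)_9 → 1² + 0² + 8² = 1 + 0 + 64 = 65  — 65 repeats.
That took 7 steps.

7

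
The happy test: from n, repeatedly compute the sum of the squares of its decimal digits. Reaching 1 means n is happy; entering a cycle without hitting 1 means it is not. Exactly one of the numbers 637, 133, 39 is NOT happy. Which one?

637: 637 → 94 → 97 → 130 → 10 → 1  — reaches 1 (happy)
133: 133 → 19 → 82 → 68 → 100 → 1  — reaches 1 (happy)
39: 39 → 90 → 81 → 65 → 61 → 37 → 58 → 89 → 145 → 42 → 20 → 4 → 16 → 37  — repeats 37 (not happy)

39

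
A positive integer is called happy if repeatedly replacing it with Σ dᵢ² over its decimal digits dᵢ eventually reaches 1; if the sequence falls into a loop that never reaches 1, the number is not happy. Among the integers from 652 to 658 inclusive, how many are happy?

652: 652 → 65 → 61 → 37 → 58 → 89 → 145 → 42 → 20 → 4 → 16 → 37  (repeats 37)
653: 653 → 70 → 49 → 97 → 130 → 10 → 1  (reaches 1)
654: 654 → 77 → 98 → 145 → 42 → 20 → 4 → 16 → 37 → 58 → 89 → 145  (repeats 145)
655: 655 → 86 → 100 → 1  (reaches 1)
656: 656 → 97 → 130 → 10 → 1  (reaches 1)
657: 657 → 110 → 2 → 4 → 16 → 37 → 58 → 89 → 145 → 42 → 20 → 4  (repeats 4)
658: 658 → 125 → 30 → 9 → 81 → 65 → 61 → 37 → 58 → 89 → 145 → 42 → 20 → 4 → 16 → 37  (repeats 37)
happy: 653, 655, 656

3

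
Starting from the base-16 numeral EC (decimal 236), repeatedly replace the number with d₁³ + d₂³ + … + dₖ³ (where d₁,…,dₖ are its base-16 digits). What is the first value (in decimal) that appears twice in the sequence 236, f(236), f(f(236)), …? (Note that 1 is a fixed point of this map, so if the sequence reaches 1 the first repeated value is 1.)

371

236 = (14,12)_16 → 4472
4472 = (1,1,7,8)_16 → 857
857 = (3,5,9)_16 → 881
881 = (3,7,1)_16 → 371
371 = (1,7,3)_16 → 371  — 371 already appeared earlier.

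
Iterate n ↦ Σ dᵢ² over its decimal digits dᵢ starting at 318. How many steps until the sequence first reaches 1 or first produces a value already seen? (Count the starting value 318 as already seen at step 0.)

12

318 → 3² + 1² + 8² = 74
74 → 7² + 4² = 65
65 → 6² + 5² = 61
61 → 6² + 1² = 37
37 → 3² + 7² = 58
58 → 5² + 8² = 89
89 → 8² + 9² = 145
145 → 1² + 4² + 5² = 42
42 → 4² + 2² = 20
20 → 2² + 0² = 4
4 → 4² = 16
16 → 1² + 6² = 37  — 37 repeats.
That took 12 steps.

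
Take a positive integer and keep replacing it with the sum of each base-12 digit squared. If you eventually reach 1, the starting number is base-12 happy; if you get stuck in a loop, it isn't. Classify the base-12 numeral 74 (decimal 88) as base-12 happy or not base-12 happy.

not base-12 happy

88 = (7,4)_12 → 7² + 4² = 49 + 16 = 65
65 = (5,5)_12 → 5² + 5² = 25 + 25 = 50
50 = (4,2)_12 → 4² + 2² = 16 + 4 = 20
20 = (1,8)_12 → 1² + 8² = 1 + 64 = 65  — 65 already seen; the sequence cycles without reaching 1.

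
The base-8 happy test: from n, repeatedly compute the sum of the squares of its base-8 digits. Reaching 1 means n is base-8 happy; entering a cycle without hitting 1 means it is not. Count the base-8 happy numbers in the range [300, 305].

1

300: 300 → 57 → 50 → 40 → 25 → 10 → 5 → 25  — not base-8 happy
301: 301 → 66 → 5 → 25 → 10 → 5  — not base-8 happy
302: 302 → 77 → 27 → 18 → 8 → 1  — base-8 happy
303: 303 → 90 → 14 → 37 → 41 → 26 → 13 → 26  — not base-8 happy
304: 304 → 52 → 52  — not base-8 happy
305: 305 → 53 → 61 → 74 → 6 → 36 → 32 → 16 → 4 → 16  — not base-8 happy
base-8 happy: 302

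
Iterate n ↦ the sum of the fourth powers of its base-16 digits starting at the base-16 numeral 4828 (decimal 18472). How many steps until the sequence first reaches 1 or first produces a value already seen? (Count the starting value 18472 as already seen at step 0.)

6

18472 = (4,8,2,8)_16 → 8464
8464 = (2,1,1,0)_16 → 18
18 = (1,2)_16 → 17
17 = (1,1)_16 → 2
2 = (2)_16 → 16
16 = (1,0)_16 → 1  — reached 1.
That took 6 steps.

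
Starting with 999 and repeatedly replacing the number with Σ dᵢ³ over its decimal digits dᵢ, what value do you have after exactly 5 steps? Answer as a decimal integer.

999 → 9³ + 9³ + 9³ = 2187
2187 → 2³ + 1³ + 8³ + 7³ = 864
864 → 8³ + 6³ + 4³ = 792
792 → 7³ + 9³ + 2³ = 1080
1080 → 1³ + 0³ + 8³ + 0³ = 513

513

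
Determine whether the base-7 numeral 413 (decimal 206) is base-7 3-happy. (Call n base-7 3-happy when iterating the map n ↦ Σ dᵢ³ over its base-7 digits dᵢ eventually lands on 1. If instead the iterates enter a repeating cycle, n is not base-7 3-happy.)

not base-7 3-happy

206 = (4,1,3)_7 → 4³ + 1³ + 3³ = 92
92 = (1,6,1)_7 → 1³ + 6³ + 1³ = 218
218 = (4,3,1)_7 → 4³ + 3³ + 1³ = 92  — 92 already seen; the sequence cycles without reaching 1.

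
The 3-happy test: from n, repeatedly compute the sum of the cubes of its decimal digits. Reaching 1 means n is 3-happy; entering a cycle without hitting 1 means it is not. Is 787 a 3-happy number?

3-happy

787 → 1198
1198 → 1243
1243 → 100
100 → 1  — reached 1.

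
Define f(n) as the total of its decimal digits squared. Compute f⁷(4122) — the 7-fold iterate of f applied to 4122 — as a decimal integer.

4122 → 4² + 1² + 2² + 2² = 16 + 1 + 4 + 4 = 25
25 → 2² + 5² = 4 + 25 = 29
29 → 2² + 9² = 4 + 81 = 85
85 → 8² + 5² = 64 + 25 = 89
89 → 8² + 9² = 64 + 81 = 145
145 → 1² + 4² + 5² = 1 + 16 + 25 = 42
42 → 4² + 2² = 16 + 4 = 20

20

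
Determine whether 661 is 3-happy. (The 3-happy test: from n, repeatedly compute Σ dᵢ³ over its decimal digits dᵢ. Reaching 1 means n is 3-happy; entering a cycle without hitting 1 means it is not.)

661 → 6³ + 6³ + 1³ = 216 + 216 + 1 = 433
433 → 4³ + 3³ + 3³ = 64 + 27 + 27 = 118
118 → 1³ + 1³ + 8³ = 1 + 1 + 512 = 514
514 → 5³ + 1³ + 4³ = 125 + 1 + 64 = 190
190 → 1³ + 9³ + 0³ = 1 + 729 + 0 = 730
730 → 7³ + 3³ + 0³ = 343 + 27 + 0 = 370
370 → 3³ + 7³ + 0³ = 27 + 343 + 0 = 370  — 370 already seen; the sequence cycles without reaching 1.

not 3-happy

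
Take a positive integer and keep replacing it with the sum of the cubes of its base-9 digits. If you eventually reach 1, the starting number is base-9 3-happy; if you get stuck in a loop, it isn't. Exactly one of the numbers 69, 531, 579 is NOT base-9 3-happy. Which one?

69: 69 → 559 → 729 → 1  — reaches 1 (base-9 3-happy)
531: 531 → 341 → 577 → 345 → 99 → 9 → 1  — reaches 1 (base-9 3-happy)
579: 579 → 371 → 197 → 547 → 775 → 127 → 127  — repeats 127 (not base-9 3-happy)

579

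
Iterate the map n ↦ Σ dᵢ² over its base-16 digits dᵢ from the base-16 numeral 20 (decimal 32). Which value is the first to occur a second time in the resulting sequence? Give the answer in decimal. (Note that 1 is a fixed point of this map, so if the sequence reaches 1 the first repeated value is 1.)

32 = (2,0)_16 → 2² + 0² = 4
4 = (4)_16 → 4² = 16
16 = (1,0)_16 → 1² + 0² = 1  — reached the fixed point 1.
1 → 1, so 1 is the first repeated value.

1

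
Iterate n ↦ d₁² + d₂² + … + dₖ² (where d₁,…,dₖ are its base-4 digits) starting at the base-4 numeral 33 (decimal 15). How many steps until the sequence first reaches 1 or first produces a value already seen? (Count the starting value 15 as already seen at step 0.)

5

15 = (3,3)_4 → 3² + 3² = 18
18 = (1,0,2)_4 → 1² + 0² + 2² = 5
5 = (1,1)_4 → 1² + 1² = 2
2 = (2)_4 → 2² = 4
4 = (1,0)_4 → 1² + 0² = 1  — reached 1.
That took 5 steps.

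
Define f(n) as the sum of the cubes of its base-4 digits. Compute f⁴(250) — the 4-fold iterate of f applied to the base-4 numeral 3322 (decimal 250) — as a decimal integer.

1

250 = (3,3,2,2)_4 → 3³ + 3³ + 2³ + 2³ = 70
70 = (1,0,1,2)_4 → 1³ + 0³ + 1³ + 2³ = 10
10 = (2,2)_4 → 2³ + 2³ = 16
16 = (1,0,0)_4 → 1³ + 0³ + 0³ = 1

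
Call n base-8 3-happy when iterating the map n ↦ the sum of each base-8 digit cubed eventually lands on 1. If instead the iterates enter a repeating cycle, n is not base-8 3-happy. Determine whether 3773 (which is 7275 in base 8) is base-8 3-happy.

3773 = (7,2,7,5)_8 → 7³ + 2³ + 7³ + 5³ = 343 + 8 + 343 + 125 = 819
819 = (1,4,6,3)_8 → 1³ + 4³ + 6³ + 3³ = 1 + 64 + 216 + 27 = 308
308 = (4,6,4)_8 → 4³ + 6³ + 4³ = 64 + 216 + 64 = 344
344 = (5,3,0)_8 → 5³ + 3³ + 0³ = 125 + 27 + 0 = 152
152 = (2,3,0)_8 → 2³ + 3³ + 0³ = 8 + 27 + 0 = 35
35 = (4,3)_8 → 4³ + 3³ = 64 + 27 = 91
91 = (1,3,3)_8 → 1³ + 3³ + 3³ = 1 + 27 + 27 = 55
55 = (6,7)_8 → 6³ + 7³ = 216 + 343 = 559
559 = (1,0,5,7)_8 → 1³ + 0³ + 5³ + 7³ = 1 + 0 + 125 + 343 = 469
469 = (7,2,5)_8 → 7³ + 2³ + 5³ = 343 + 8 + 125 = 476
476 = (7,3,4)_8 → 7³ + 3³ + 4³ = 343 + 27 + 64 = 434
434 = (6,6,2)_8 → 6³ + 6³ + 2³ = 216 + 216 + 8 = 440
440 = (6,7,0)_8 → 6³ + 7³ + 0³ = 216 + 343 + 0 = 559  — 559 already seen; the sequence cycles without reaching 1.

not base-8 3-happy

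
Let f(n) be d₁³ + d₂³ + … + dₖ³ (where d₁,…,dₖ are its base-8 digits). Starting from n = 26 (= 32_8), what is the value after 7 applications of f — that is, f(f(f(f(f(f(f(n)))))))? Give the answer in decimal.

434

26 = (3,2)_8 → 3³ + 2³ = 35
35 = (4,3)_8 → 4³ + 3³ = 91
91 = (1,3,3)_8 → 1³ + 3³ + 3³ = 55
55 = (6,7)_8 → 6³ + 7³ = 559
559 = (1,0,5,7)_8 → 1³ + 0³ + 5³ + 7³ = 469
469 = (7,2,5)_8 → 7³ + 2³ + 5³ = 476
476 = (7,3,4)_8 → 7³ + 3³ + 4³ = 434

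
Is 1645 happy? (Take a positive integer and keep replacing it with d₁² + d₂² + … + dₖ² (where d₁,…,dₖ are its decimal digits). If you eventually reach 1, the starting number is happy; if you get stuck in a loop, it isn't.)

not happy

1645 → 1² + 6² + 4² + 5² = 78
78 → 7² + 8² = 113
113 → 1² + 1² + 3² = 11
11 → 1² + 1² = 2
2 → 2² = 4
4 → 4² = 16
16 → 1² + 6² = 37
37 → 3² + 7² = 58
58 → 5² + 8² = 89
89 → 8² + 9² = 145
145 → 1² + 4² + 5² = 42
42 → 4² + 2² = 20
20 → 2² + 0² = 4  — 4 already seen; the sequence cycles without reaching 1.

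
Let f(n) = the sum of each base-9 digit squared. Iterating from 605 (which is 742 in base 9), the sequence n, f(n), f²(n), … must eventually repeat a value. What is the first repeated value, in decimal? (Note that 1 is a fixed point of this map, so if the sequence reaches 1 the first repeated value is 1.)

65

605 = (7,4,2)_9 → 7² + 4² + 2² = 69
69 = (7,6)_9 → 7² + 6² = 85
85 = (1,0,4)_9 → 1² + 0² + 4² = 17
17 = (1,8)_9 → 1² + 8² = 65
65 = (7,2)_9 → 7² + 2² = 53
53 = (5,8)_9 → 5² + 8² = 89
89 = (1,0,8)_9 → 1² + 0² + 8² = 65  — 65 already appeared earlier.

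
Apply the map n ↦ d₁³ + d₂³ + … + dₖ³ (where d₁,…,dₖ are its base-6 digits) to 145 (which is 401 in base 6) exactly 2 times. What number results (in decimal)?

190

145 = (4,0,1)_6 → 4³ + 0³ + 1³ = 64 + 0 + 1 = 65
65 = (1,4,5)_6 → 1³ + 4³ + 5³ = 1 + 64 + 125 = 190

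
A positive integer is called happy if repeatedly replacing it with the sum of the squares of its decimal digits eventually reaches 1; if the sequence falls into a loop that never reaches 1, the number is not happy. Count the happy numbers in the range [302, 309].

1

302: 302 → 13 → 10 → 1  (reaches 1)
303: 303 → 18 → 65 → 61 → 37 → 58 → 89 → 145 → 42 → 20 → 4 → 16 → 37  (repeats 37)
304: 304 → 25 → 29 → 85 → 89 → 145 → 42 → 20 → 4 → 16 → 37 → 58 → 89  (repeats 89)
305: 305 → 34 → 25 → 29 → 85 → 89 → 145 → 42 → 20 → 4 → 16 → 37 → 58 → 89  (repeats 89)
306: 306 → 45 → 41 → 17 → 50 → 25 → 29 → 85 → 89 → 145 → 42 → 20 → 4 → 16 → 37 → 58 → 89  (repeats 89)
307: 307 → 58 → 89 → 145 → 42 → 20 → 4 → 16 → 37 → 58  (repeats 58)
308: 308 → 73 → 58 → 89 → 145 → 42 → 20 → 4 → 16 → 37 → 58  (repeats 58)
309: 309 → 90 → 81 → 65 → 61 → 37 → 58 → 89 → 145 → 42 → 20 → 4 → 16 → 37  (repeats 37)
happy: 302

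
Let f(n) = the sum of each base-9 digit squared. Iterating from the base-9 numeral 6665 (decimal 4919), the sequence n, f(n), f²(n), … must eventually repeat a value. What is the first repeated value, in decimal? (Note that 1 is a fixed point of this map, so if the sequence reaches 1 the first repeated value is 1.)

4919 = (6,6,6,5)_9 → 6² + 6² + 6² + 5² = 133
133 = (1,5,7)_9 → 1² + 5² + 7² = 75
75 = (8,3)_9 → 8² + 3² = 73
73 = (8,1)_9 → 8² + 1² = 65
65 = (7,2)_9 → 7² + 2² = 53
53 = (5,8)_9 → 5² + 8² = 89
89 = (1,0,8)_9 → 1² + 0² + 8² = 65  — 65 already appeared earlier.

65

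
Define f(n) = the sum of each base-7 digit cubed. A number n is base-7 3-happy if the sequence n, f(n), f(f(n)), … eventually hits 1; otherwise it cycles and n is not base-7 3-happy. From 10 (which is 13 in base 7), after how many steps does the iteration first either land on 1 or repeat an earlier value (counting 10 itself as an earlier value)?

10 = (1,3)_7 → 28
28 = (4,0)_7 → 64
64 = (1,2,1)_7 → 10  — 10 repeats.
That took 3 steps.

3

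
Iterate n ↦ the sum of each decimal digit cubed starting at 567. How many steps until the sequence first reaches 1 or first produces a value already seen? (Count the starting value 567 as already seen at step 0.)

6

567 → 5³ + 6³ + 7³ = 125 + 216 + 343 = 684
684 → 6³ + 8³ + 4³ = 216 + 512 + 64 = 792
792 → 7³ + 9³ + 2³ = 343 + 729 + 8 = 1080
1080 → 1³ + 0³ + 8³ + 0³ = 1 + 0 + 512 + 0 = 513
513 → 5³ + 1³ + 3³ = 125 + 1 + 27 = 153
153 → 1³ + 5³ + 3³ = 1 + 125 + 27 = 153  — 153 repeats.
That took 6 steps.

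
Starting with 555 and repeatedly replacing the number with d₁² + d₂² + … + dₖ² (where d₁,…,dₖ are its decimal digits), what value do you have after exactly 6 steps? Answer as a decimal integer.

58

555 → 5² + 5² + 5² = 75
75 → 7² + 5² = 74
74 → 7² + 4² = 65
65 → 6² + 5² = 61
61 → 6² + 1² = 37
37 → 3² + 7² = 58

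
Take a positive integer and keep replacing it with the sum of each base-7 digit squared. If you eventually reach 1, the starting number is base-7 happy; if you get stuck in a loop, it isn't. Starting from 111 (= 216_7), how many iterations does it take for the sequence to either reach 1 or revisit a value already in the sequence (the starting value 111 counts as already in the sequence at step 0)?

111 = (2,1,6)_7 → 2² + 1² + 6² = 41
41 = (5,6)_7 → 5² + 6² = 61
61 = (1,1,5)_7 → 1² + 1² + 5² = 27
27 = (3,6)_7 → 3² + 6² = 45
45 = (6,3)_7 → 6² + 3² = 45  — 45 repeats.
That took 5 steps.

5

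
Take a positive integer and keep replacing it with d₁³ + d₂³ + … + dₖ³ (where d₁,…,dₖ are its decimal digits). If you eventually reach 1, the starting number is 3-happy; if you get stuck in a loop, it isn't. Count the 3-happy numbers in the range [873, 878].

873: 873 → 882 → 1032 → 36 → 243 → 99 → 1458 → 702 → 351 → 153 → 153  — not 3-happy
874: 874 → 919 → 1459 → 919  — not 3-happy
875: 875 → 980 → 1241 → 74 → 407 → 407  — not 3-happy
876: 876 → 1071 → 345 → 216 → 225 → 141 → 66 → 432 → 99 → 1458 → 702 → 351 → 153 → 153  — not 3-happy
877: 877 → 1198 → 1243 → 100 → 1  — 3-happy
878: 878 → 1367 → 587 → 980 → 1241 → 74 → 407 → 407  — not 3-happy
3-happy: 877

1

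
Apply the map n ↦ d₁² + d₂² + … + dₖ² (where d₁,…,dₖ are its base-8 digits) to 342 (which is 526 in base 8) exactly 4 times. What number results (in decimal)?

16

342 = (5,2,6)_8 → 5² + 2² + 6² = 65
65 = (1,0,1)_8 → 1² + 0² + 1² = 2
2 = (2)_8 → 2² = 4
4 = (4)_8 → 4² = 16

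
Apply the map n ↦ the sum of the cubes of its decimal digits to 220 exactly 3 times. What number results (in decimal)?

220 → 2³ + 2³ + 0³ = 16
16 → 1³ + 6³ = 217
217 → 2³ + 1³ + 7³ = 352

352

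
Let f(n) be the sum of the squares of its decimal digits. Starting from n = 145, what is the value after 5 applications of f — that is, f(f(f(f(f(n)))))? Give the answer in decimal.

145 → 42
42 → 20
20 → 4
4 → 16
16 → 37

37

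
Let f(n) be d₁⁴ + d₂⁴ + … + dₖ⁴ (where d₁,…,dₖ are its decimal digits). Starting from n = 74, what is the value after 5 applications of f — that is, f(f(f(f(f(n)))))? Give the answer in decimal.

74 → 7⁴ + 4⁴ = 2401 + 256 = 2657
2657 → 2⁴ + 6⁴ + 5⁴ + 7⁴ = 16 + 1296 + 625 + 2401 = 4338
4338 → 4⁴ + 3⁴ + 3⁴ + 8⁴ = 256 + 81 + 81 + 4096 = 4514
4514 → 4⁴ + 5⁴ + 1⁴ + 4⁴ = 256 + 625 + 1 + 256 = 1138
1138 → 1⁴ + 1⁴ + 3⁴ + 8⁴ = 1 + 1 + 81 + 4096 = 4179

4179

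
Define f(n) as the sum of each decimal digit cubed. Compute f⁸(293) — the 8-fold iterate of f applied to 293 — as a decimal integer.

293 → 2³ + 9³ + 3³ = 764
764 → 7³ + 6³ + 4³ = 623
623 → 6³ + 2³ + 3³ = 251
251 → 2³ + 5³ + 1³ = 134
134 → 1³ + 3³ + 4³ = 92
92 → 9³ + 2³ = 737
737 → 7³ + 3³ + 7³ = 713
713 → 7³ + 1³ + 3³ = 371

371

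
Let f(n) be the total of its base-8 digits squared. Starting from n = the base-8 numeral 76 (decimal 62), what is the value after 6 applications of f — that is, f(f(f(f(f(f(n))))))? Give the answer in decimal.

62 = (7,6)_8 → 7² + 6² = 49 + 36 = 85
85 = (1,2,5)_8 → 1² + 2² + 5² = 1 + 4 + 25 = 30
30 = (3,6)_8 → 3² + 6² = 9 + 36 = 45
45 = (5,5)_8 → 5² + 5² = 25 + 25 = 50
50 = (6,2)_8 → 6² + 2² = 36 + 4 = 40
40 = (5,0)_8 → 5² + 0² = 25 + 0 = 25

25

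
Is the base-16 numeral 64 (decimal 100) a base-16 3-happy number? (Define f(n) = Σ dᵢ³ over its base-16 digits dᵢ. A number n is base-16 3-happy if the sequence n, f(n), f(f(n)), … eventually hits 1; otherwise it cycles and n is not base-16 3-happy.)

100 = (6,4)_16 → 6³ + 4³ = 280
280 = (1,1,8)_16 → 1³ + 1³ + 8³ = 514
514 = (2,0,2)_16 → 2³ + 0³ + 2³ = 16
16 = (1,0)_16 → 1³ + 0³ = 1  — reached 1.

base-16 3-happy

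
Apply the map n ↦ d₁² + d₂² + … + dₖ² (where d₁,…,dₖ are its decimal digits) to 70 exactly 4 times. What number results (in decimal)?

70 → 7² + 0² = 49
49 → 4² + 9² = 97
97 → 9² + 7² = 130
130 → 1² + 3² + 0² = 10

10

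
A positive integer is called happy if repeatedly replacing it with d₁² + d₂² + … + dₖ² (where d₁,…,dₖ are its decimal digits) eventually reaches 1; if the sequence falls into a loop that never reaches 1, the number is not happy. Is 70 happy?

happy

70 → 7² + 0² = 49
49 → 4² + 9² = 97
97 → 9² + 7² = 130
130 → 1² + 3² + 0² = 10
10 → 1² + 0² = 1  — reached 1.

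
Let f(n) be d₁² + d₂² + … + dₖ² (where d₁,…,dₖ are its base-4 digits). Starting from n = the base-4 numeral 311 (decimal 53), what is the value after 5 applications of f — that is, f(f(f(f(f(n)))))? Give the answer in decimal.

4

53 = (3,1,1)_4 → 3² + 1² + 1² = 9 + 1 + 1 = 11
11 = (2,3)_4 → 2² + 3² = 4 + 9 = 13
13 = (3,1)_4 → 3² + 1² = 9 + 1 = 10
10 = (2,2)_4 → 2² + 2² = 4 + 4 = 8
8 = (2,0)_4 → 2² + 0² = 4 + 0 = 4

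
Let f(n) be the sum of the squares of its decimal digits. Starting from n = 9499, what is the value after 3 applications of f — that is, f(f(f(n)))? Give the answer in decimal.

2

9499 → 9² + 4² + 9² + 9² = 81 + 16 + 81 + 81 = 259
259 → 2² + 5² + 9² = 4 + 25 + 81 = 110
110 → 1² + 1² + 0² = 1 + 1 + 0 = 2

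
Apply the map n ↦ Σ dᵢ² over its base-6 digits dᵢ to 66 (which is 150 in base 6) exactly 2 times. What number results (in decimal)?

20

66 = (1,5,0)_6 → 1² + 5² + 0² = 26
26 = (4,2)_6 → 4² + 2² = 20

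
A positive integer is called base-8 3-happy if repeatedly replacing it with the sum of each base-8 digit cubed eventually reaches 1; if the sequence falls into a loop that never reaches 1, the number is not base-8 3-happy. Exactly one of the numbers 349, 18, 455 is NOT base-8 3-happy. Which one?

349

349: 349 → 277 → 197 → 152 → 35 → 91 → 55 → 559 → 469 → 476 → 434 → 440 → 559  — repeats 559 (not base-8 3-happy)
18: 18 → 16 → 8 → 1  — reaches 1 (base-8 3-happy)
455: 455 → 686 → 350 → 368 → 341 → 258 → 72 → 2 → 8 → 1  — reaches 1 (base-8 3-happy)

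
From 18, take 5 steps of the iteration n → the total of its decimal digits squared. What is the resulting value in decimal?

89

18 → 1² + 8² = 65
65 → 6² + 5² = 61
61 → 6² + 1² = 37
37 → 3² + 7² = 58
58 → 5² + 8² = 89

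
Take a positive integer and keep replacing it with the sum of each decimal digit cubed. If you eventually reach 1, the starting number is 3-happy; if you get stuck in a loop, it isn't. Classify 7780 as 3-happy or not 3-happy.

7780 → 7³ + 7³ + 8³ + 0³ = 343 + 343 + 512 + 0 = 1198
1198 → 1³ + 1³ + 9³ + 8³ = 1 + 1 + 729 + 512 = 1243
1243 → 1³ + 2³ + 4³ + 3³ = 1 + 8 + 64 + 27 = 100
100 → 1³ + 0³ + 0³ = 1 + 0 + 0 = 1  — reached 1.

3-happy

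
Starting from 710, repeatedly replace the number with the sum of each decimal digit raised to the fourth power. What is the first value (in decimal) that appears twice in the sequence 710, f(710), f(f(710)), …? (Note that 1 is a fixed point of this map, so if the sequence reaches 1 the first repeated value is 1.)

710 → 7⁴ + 1⁴ + 0⁴ = 2401 + 1 + 0 = 2402
2402 → 2⁴ + 4⁴ + 0⁴ + 2⁴ = 16 + 256 + 0 + 16 = 288
288 → 2⁴ + 8⁴ + 8⁴ = 16 + 4096 + 4096 = 8208
8208 → 8⁴ + 2⁴ + 0⁴ + 8⁴ = 4096 + 16 + 0 + 4096 = 8208  — 8208 already appeared earlier.

8208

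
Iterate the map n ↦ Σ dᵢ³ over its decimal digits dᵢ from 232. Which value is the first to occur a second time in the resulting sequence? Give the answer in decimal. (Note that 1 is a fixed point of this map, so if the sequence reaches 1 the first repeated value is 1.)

232 → 43
43 → 91
91 → 730
730 → 370
370 → 370  — 370 already appeared earlier.

370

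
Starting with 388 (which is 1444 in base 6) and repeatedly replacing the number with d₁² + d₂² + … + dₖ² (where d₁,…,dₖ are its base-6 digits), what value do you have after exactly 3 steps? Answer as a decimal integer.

388 = (1,4,4,4)_6 → 49
49 = (1,2,1)_6 → 6
6 = (1,0)_6 → 1

1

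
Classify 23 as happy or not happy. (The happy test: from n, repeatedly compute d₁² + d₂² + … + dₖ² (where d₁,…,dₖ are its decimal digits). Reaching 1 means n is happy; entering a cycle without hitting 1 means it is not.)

happy

23 → 2² + 3² = 4 + 9 = 13
13 → 1² + 3² = 1 + 9 = 10
10 → 1² + 0² = 1 + 0 = 1  — reached 1.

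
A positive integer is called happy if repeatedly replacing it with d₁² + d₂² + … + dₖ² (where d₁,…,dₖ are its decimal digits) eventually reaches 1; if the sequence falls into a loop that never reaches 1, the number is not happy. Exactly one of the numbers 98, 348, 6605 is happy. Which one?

98: 98 → 145 → 42 → 20 → 4 → 16 → 37 → 58 → 89 → 145  — repeats 145 (not happy)
348: 348 → 89 → 145 → 42 → 20 → 4 → 16 → 37 → 58 → 89  — repeats 89 (not happy)
6605: 6605 → 97 → 130 → 10 → 1  — reaches 1 (happy)

6605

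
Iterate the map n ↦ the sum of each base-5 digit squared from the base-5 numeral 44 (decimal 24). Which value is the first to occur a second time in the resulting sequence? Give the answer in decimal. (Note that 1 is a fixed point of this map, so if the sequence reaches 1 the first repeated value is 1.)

4

24 = (4,4)_5 → 32
32 = (1,1,2)_5 → 6
6 = (1,1)_5 → 2
2 = (2)_5 → 4
4 = (4)_5 → 16
16 = (3,1)_5 → 10
10 = (2,0)_5 → 4  — 4 already appeared earlier.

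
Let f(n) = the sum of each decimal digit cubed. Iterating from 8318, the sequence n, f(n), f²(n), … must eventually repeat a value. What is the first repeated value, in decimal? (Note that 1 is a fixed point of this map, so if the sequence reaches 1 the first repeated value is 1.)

8318 → 8³ + 3³ + 1³ + 8³ = 512 + 27 + 1 + 512 = 1052
1052 → 1³ + 0³ + 5³ + 2³ = 1 + 0 + 125 + 8 = 134
134 → 1³ + 3³ + 4³ = 1 + 27 + 64 = 92
92 → 9³ + 2³ = 729 + 8 = 737
737 → 7³ + 3³ + 7³ = 343 + 27 + 343 = 713
713 → 7³ + 1³ + 3³ = 343 + 1 + 27 = 371
371 → 3³ + 7³ + 1³ = 27 + 343 + 1 = 371  — 371 already appeared earlier.

371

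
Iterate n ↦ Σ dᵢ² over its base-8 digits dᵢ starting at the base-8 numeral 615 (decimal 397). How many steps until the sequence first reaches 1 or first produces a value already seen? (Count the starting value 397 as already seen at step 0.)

10

397 = (6,1,5)_8 → 62
62 = (7,6)_8 → 85
85 = (1,2,5)_8 → 30
30 = (3,6)_8 → 45
45 = (5,5)_8 → 50
50 = (6,2)_8 → 40
40 = (5,0)_8 → 25
25 = (3,1)_8 → 10
10 = (1,2)_8 → 5
5 = (5)_8 → 25  — 25 repeats.
That took 10 steps.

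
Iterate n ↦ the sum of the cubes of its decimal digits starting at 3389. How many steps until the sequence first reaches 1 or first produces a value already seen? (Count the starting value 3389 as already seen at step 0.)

3389 → 3³ + 3³ + 8³ + 9³ = 27 + 27 + 512 + 729 = 1295
1295 → 1³ + 2³ + 9³ + 5³ = 1 + 8 + 729 + 125 = 863
863 → 8³ + 6³ + 3³ = 512 + 216 + 27 = 755
755 → 7³ + 5³ + 5³ = 343 + 125 + 125 = 593
593 → 5³ + 9³ + 3³ = 125 + 729 + 27 = 881
881 → 8³ + 8³ + 1³ = 512 + 512 + 1 = 1025
1025 → 1³ + 0³ + 2³ + 5³ = 1 + 0 + 8 + 125 = 134
134 → 1³ + 3³ + 4³ = 1 + 27 + 64 = 92
92 → 9³ + 2³ = 729 + 8 = 737
737 → 7³ + 3³ + 7³ = 343 + 27 + 343 = 713
713 → 7³ + 1³ + 3³ = 343 + 1 + 27 = 371
371 → 3³ + 7³ + 1³ = 27 + 343 + 1 = 371  — 371 repeats.
That took 12 steps.

12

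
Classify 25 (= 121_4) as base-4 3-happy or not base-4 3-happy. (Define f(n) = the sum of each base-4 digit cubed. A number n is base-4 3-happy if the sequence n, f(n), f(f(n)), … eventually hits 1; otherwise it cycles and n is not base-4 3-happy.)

base-4 3-happy

25 = (1,2,1)_4 → 10
10 = (2,2)_4 → 16
16 = (1,0,0)_4 → 1  — reached 1.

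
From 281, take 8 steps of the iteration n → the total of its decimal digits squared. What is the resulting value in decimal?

281 → 69
69 → 117
117 → 51
51 → 26
26 → 40
40 → 16
16 → 37
37 → 58

58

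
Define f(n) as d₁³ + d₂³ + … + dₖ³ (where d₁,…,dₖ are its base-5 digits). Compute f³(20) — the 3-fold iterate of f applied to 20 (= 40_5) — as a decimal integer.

20 = (4,0)_5 → 64
64 = (2,2,4)_5 → 80
80 = (3,1,0)_5 → 28

28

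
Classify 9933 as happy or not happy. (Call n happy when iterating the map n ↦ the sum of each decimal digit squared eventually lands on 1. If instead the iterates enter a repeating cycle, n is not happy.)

9933 → 9² + 9² + 3² + 3² = 180
180 → 1² + 8² + 0² = 65
65 → 6² + 5² = 61
61 → 6² + 1² = 37
37 → 3² + 7² = 58
58 → 5² + 8² = 89
89 → 8² + 9² = 145
145 → 1² + 4² + 5² = 42
42 → 4² + 2² = 20
20 → 2² + 0² = 4
4 → 4² = 16
16 → 1² + 6² = 37  — 37 already seen; the sequence cycles without reaching 1.

not happy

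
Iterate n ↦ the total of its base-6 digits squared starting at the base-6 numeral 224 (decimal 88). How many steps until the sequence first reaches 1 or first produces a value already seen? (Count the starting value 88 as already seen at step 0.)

11

88 = (2,2,4)_6 → 2² + 2² + 4² = 4 + 4 + 16 = 24
24 = (4,0)_6 → 4² + 0² = 16 + 0 = 16
16 = (2,4)_6 → 2² + 4² = 4 + 16 = 20
20 = (3,2)_6 → 3² + 2² = 9 + 4 = 13
13 = (2,1)_6 → 2² + 1² = 4 + 1 = 5
5 = (5)_6 → 5² = 25
25 = (4,1)_6 → 4² + 1² = 16 + 1 = 17
17 = (2,5)_6 → 2² + 5² = 4 + 25 = 29
29 = (4,5)_6 → 4² + 5² = 16 + 25 = 41
41 = (1,0,5)_6 → 1² + 0² + 5² = 1 + 0 + 25 = 26
26 = (4,2)_6 → 4² + 2² = 16 + 4 = 20  — 20 repeats.
That took 11 steps.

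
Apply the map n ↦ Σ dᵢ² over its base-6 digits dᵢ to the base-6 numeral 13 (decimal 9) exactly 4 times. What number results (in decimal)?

9 = (1,3)_6 → 1² + 3² = 1 + 9 = 10
10 = (1,4)_6 → 1² + 4² = 1 + 16 = 17
17 = (2,5)_6 → 2² + 5² = 4 + 25 = 29
29 = (4,5)_6 → 4² + 5² = 16 + 25 = 41

41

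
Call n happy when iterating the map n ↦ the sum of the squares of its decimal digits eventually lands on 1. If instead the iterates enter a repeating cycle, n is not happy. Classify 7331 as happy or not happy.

happy

7331 → 7² + 3² + 3² + 1² = 49 + 9 + 9 + 1 = 68
68 → 6² + 8² = 36 + 64 = 100
100 → 1² + 0² + 0² = 1 + 0 + 0 = 1  — reached 1.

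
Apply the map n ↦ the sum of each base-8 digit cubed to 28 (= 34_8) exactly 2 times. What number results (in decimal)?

28 = (3,4)_8 → 91
91 = (1,3,3)_8 → 55

55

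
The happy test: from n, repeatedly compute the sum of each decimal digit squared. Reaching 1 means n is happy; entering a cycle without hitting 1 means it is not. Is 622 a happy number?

622 → 6² + 2² + 2² = 44
44 → 4² + 4² = 32
32 → 3² + 2² = 13
13 → 1² + 3² = 10
10 → 1² + 0² = 1  — reached 1.

happy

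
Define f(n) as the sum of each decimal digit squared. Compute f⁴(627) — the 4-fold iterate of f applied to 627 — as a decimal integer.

20

627 → 6² + 2² + 7² = 36 + 4 + 49 = 89
89 → 8² + 9² = 64 + 81 = 145
145 → 1² + 4² + 5² = 1 + 16 + 25 = 42
42 → 4² + 2² = 16 + 4 = 20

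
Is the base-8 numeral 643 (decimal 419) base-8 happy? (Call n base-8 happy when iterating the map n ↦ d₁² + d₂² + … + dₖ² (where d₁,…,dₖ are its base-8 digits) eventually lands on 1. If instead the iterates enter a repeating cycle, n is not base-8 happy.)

not base-8 happy

419 = (6,4,3)_8 → 6² + 4² + 3² = 36 + 16 + 9 = 61
61 = (7,5)_8 → 7² + 5² = 49 + 25 = 74
74 = (1,1,2)_8 → 1² + 1² + 2² = 1 + 1 + 4 = 6
6 = (6)_8 → 6² = 36
36 = (4,4)_8 → 4² + 4² = 16 + 16 = 32
32 = (4,0)_8 → 4² + 0² = 16 + 0 = 16
16 = (2,0)_8 → 2² + 0² = 4 + 0 = 4
4 = (4)_8 → 4² = 16  — 16 already seen; the sequence cycles without reaching 1.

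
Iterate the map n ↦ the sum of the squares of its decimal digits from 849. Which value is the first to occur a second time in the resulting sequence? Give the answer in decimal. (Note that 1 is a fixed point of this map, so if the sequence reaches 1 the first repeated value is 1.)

849 → 8² + 4² + 9² = 64 + 16 + 81 = 161
161 → 1² + 6² + 1² = 1 + 36 + 1 = 38
38 → 3² + 8² = 9 + 64 = 73
73 → 7² + 3² = 49 + 9 = 58
58 → 5² + 8² = 25 + 64 = 89
89 → 8² + 9² = 64 + 81 = 145
145 → 1² + 4² + 5² = 1 + 16 + 25 = 42
42 → 4² + 2² = 16 + 4 = 20
20 → 2² + 0² = 4 + 0 = 4
4 → 4² = 16
16 → 1² + 6² = 1 + 36 = 37
37 → 3² + 7² = 9 + 49 = 58  — 58 already appeared earlier.

58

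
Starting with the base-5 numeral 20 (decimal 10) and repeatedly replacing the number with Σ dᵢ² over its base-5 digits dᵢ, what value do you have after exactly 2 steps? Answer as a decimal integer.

16

10 = (2,0)_5 → 4
4 = (4)_5 → 16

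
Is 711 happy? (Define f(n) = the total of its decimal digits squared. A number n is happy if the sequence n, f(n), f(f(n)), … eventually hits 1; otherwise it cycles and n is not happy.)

not happy

711 → 51
51 → 26
26 → 40
40 → 16
16 → 37
37 → 58
58 → 89
89 → 145
145 → 42
42 → 20
20 → 4
4 → 16  — 16 already seen; the sequence cycles without reaching 1.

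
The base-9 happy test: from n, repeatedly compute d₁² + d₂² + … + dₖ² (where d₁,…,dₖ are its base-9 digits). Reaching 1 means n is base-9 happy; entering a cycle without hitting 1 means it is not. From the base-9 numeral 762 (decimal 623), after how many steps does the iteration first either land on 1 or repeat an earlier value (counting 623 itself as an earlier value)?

623 = (7,6,2)_9 → 7² + 6² + 2² = 49 + 36 + 4 = 89
89 = (1,0,8)_9 → 1² + 0² + 8² = 1 + 0 + 64 = 65
65 = (7,2)_9 → 7² + 2² = 49 + 4 = 53
53 = (5,8)_9 → 5² + 8² = 25 + 64 = 89  — 89 repeats.
That took 4 steps.

4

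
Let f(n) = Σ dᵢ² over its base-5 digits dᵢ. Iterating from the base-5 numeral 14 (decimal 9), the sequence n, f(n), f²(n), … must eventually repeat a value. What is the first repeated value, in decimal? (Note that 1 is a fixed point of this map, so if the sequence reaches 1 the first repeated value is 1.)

9 = (1,4)_5 → 1² + 4² = 1 + 16 = 17
17 = (3,2)_5 → 3² + 2² = 9 + 4 = 13
13 = (2,3)_5 → 2² + 3² = 4 + 9 = 13  — 13 already appeared earlier.

13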